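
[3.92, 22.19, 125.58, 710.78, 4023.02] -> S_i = 3.92*5.66^i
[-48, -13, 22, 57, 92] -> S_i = -48 + 35*i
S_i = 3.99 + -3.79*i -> [3.99, 0.2, -3.59, -7.38, -11.17]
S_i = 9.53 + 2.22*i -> [9.53, 11.75, 13.97, 16.19, 18.41]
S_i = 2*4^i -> [2, 8, 32, 128, 512]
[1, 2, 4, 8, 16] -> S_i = 1*2^i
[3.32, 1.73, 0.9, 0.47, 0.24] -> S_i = 3.32*0.52^i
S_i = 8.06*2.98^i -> [8.06, 24.02, 71.58, 213.3, 635.62]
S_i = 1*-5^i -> [1, -5, 25, -125, 625]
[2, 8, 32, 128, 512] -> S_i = 2*4^i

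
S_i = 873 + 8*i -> [873, 881, 889, 897, 905]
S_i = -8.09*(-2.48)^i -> [-8.09, 20.06, -49.76, 123.4, -306.02]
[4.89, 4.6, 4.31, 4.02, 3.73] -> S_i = 4.89 + -0.29*i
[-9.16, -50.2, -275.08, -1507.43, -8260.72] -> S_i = -9.16*5.48^i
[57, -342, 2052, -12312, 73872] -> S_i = 57*-6^i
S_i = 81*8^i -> [81, 648, 5184, 41472, 331776]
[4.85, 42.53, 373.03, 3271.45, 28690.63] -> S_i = 4.85*8.77^i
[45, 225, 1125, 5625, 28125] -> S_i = 45*5^i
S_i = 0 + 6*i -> [0, 6, 12, 18, 24]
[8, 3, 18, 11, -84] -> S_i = Random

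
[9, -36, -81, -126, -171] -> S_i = 9 + -45*i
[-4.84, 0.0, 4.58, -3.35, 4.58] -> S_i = Random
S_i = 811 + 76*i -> [811, 887, 963, 1039, 1115]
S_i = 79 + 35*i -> [79, 114, 149, 184, 219]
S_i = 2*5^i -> [2, 10, 50, 250, 1250]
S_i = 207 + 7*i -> [207, 214, 221, 228, 235]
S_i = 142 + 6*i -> [142, 148, 154, 160, 166]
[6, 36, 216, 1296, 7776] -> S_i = 6*6^i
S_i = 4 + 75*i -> [4, 79, 154, 229, 304]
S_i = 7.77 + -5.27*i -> [7.77, 2.5, -2.77, -8.04, -13.31]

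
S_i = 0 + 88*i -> [0, 88, 176, 264, 352]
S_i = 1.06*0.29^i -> [1.06, 0.31, 0.09, 0.03, 0.01]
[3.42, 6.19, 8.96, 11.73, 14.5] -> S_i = 3.42 + 2.77*i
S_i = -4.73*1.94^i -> [-4.73, -9.18, -17.8, -34.54, -67.0]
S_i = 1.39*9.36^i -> [1.39, 13.01, 121.78, 1139.84, 10668.86]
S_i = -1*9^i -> [-1, -9, -81, -729, -6561]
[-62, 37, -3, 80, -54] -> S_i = Random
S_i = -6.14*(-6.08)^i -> [-6.14, 37.33, -226.97, 1380.0, -8390.4]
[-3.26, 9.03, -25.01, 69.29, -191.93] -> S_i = -3.26*(-2.77)^i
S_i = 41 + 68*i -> [41, 109, 177, 245, 313]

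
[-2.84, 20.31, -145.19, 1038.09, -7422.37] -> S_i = -2.84*(-7.15)^i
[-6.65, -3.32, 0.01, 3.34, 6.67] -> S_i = -6.65 + 3.33*i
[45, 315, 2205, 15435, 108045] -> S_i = 45*7^i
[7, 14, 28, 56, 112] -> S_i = 7*2^i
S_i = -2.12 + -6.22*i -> [-2.12, -8.34, -14.56, -20.78, -27.0]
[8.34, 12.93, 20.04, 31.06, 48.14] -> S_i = 8.34*1.55^i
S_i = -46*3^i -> [-46, -138, -414, -1242, -3726]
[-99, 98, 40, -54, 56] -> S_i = Random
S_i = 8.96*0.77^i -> [8.96, 6.9, 5.31, 4.09, 3.15]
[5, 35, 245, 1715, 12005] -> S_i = 5*7^i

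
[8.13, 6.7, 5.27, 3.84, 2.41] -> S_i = 8.13 + -1.43*i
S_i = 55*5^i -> [55, 275, 1375, 6875, 34375]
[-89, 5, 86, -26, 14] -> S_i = Random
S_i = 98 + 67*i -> [98, 165, 232, 299, 366]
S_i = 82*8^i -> [82, 656, 5248, 41984, 335872]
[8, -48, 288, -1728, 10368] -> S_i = 8*-6^i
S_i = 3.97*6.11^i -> [3.97, 24.26, 148.21, 905.55, 5532.93]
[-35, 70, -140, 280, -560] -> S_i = -35*-2^i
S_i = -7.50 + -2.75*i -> [-7.5, -10.25, -13.0, -15.75, -18.5]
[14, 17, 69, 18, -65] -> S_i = Random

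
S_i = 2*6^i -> [2, 12, 72, 432, 2592]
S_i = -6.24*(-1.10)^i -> [-6.24, 6.86, -7.55, 8.31, -9.14]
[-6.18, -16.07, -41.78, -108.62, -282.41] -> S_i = -6.18*2.60^i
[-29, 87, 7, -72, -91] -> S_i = Random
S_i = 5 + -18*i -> [5, -13, -31, -49, -67]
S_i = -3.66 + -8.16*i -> [-3.66, -11.82, -19.98, -28.14, -36.3]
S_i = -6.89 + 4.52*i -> [-6.89, -2.37, 2.15, 6.67, 11.19]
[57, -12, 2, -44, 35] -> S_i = Random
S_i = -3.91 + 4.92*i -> [-3.91, 1.01, 5.93, 10.85, 15.77]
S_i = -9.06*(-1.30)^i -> [-9.06, 11.78, -15.31, 19.9, -25.88]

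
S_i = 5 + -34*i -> [5, -29, -63, -97, -131]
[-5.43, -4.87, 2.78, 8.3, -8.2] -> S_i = Random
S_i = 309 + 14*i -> [309, 323, 337, 351, 365]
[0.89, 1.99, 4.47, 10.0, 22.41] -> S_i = 0.89*2.24^i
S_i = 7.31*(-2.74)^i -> [7.31, -20.03, 54.88, -150.37, 412.02]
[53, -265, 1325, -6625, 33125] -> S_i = 53*-5^i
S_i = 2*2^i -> [2, 4, 8, 16, 32]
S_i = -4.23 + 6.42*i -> [-4.23, 2.19, 8.61, 15.03, 21.45]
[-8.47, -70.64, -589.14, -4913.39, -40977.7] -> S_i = -8.47*8.34^i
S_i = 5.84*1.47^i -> [5.84, 8.58, 12.62, 18.55, 27.27]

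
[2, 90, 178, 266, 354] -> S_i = 2 + 88*i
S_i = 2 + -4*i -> [2, -2, -6, -10, -14]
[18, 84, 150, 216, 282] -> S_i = 18 + 66*i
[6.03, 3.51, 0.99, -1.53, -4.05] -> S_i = 6.03 + -2.52*i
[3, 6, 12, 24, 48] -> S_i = 3*2^i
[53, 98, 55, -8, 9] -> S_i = Random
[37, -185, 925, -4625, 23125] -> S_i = 37*-5^i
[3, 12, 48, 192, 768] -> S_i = 3*4^i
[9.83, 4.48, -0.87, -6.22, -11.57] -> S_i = 9.83 + -5.35*i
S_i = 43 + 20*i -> [43, 63, 83, 103, 123]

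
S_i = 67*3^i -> [67, 201, 603, 1809, 5427]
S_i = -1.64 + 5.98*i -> [-1.64, 4.34, 10.32, 16.3, 22.28]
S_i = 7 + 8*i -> [7, 15, 23, 31, 39]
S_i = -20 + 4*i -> [-20, -16, -12, -8, -4]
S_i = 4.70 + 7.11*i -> [4.7, 11.81, 18.92, 26.03, 33.14]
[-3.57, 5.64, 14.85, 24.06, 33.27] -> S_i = -3.57 + 9.21*i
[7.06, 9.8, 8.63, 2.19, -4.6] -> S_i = Random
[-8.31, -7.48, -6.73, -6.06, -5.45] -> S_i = -8.31*0.90^i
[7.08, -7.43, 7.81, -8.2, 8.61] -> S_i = 7.08*(-1.05)^i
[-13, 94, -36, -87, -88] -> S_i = Random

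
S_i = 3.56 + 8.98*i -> [3.56, 12.54, 21.52, 30.5, 39.48]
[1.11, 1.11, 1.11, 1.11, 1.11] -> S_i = 1.11 + -0.00*i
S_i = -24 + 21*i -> [-24, -3, 18, 39, 60]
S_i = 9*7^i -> [9, 63, 441, 3087, 21609]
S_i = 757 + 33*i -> [757, 790, 823, 856, 889]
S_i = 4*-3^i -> [4, -12, 36, -108, 324]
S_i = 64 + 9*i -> [64, 73, 82, 91, 100]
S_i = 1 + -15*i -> [1, -14, -29, -44, -59]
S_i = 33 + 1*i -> [33, 34, 35, 36, 37]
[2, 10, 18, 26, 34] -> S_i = 2 + 8*i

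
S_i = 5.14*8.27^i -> [5.14, 42.51, 351.54, 2907.23, 24042.81]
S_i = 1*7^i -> [1, 7, 49, 343, 2401]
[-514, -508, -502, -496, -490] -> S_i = -514 + 6*i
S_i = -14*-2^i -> [-14, 28, -56, 112, -224]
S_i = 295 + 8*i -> [295, 303, 311, 319, 327]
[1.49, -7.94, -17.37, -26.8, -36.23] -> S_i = 1.49 + -9.43*i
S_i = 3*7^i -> [3, 21, 147, 1029, 7203]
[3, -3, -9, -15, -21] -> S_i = 3 + -6*i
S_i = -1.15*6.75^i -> [-1.15, -7.76, -52.4, -353.68, -2387.33]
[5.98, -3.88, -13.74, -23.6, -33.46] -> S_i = 5.98 + -9.86*i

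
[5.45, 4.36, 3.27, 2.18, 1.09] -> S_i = 5.45 + -1.09*i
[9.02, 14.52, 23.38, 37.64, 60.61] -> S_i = 9.02*1.61^i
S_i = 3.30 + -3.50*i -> [3.3, -0.2, -3.7, -7.2, -10.7]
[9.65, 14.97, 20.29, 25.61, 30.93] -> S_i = 9.65 + 5.32*i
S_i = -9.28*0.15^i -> [-9.28, -1.39, -0.21, -0.03, -0.0]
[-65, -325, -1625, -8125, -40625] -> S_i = -65*5^i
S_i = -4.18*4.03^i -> [-4.18, -16.85, -67.89, -273.58, -1102.55]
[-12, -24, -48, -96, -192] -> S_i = -12*2^i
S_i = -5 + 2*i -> [-5, -3, -1, 1, 3]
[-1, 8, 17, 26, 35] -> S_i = -1 + 9*i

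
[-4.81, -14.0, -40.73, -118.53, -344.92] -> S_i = -4.81*2.91^i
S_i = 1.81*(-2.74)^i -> [1.81, -4.96, 13.59, -37.23, 102.02]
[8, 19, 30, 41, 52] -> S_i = 8 + 11*i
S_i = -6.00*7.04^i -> [-6.0, -42.24, -297.37, -2093.48, -14738.11]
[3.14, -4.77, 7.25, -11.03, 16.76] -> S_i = 3.14*(-1.52)^i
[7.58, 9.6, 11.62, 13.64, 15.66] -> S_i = 7.58 + 2.02*i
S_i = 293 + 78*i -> [293, 371, 449, 527, 605]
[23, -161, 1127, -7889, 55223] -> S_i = 23*-7^i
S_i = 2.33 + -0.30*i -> [2.33, 2.03, 1.73, 1.43, 1.13]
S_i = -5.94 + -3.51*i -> [-5.94, -9.45, -12.96, -16.47, -19.98]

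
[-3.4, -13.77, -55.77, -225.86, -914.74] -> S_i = -3.40*4.05^i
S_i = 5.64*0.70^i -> [5.64, 3.95, 2.76, 1.93, 1.35]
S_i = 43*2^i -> [43, 86, 172, 344, 688]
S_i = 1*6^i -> [1, 6, 36, 216, 1296]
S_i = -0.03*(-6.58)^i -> [-0.03, 0.2, -1.3, 8.55, -56.24]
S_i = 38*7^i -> [38, 266, 1862, 13034, 91238]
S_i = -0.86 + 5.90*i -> [-0.86, 5.04, 10.94, 16.84, 22.74]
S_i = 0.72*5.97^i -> [0.72, 4.3, 25.66, 153.2, 914.6]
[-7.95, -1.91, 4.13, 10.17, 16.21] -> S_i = -7.95 + 6.04*i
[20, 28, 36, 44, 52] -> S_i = 20 + 8*i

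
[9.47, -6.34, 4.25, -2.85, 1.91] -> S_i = 9.47*(-0.67)^i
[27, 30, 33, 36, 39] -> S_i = 27 + 3*i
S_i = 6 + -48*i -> [6, -42, -90, -138, -186]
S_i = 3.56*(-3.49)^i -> [3.56, -12.42, 43.36, -151.33, 528.14]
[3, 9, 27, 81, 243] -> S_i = 3*3^i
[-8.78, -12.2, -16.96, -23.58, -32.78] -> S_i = -8.78*1.39^i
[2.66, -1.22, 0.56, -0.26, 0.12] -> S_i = 2.66*(-0.46)^i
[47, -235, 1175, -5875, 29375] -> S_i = 47*-5^i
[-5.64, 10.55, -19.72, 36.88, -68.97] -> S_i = -5.64*(-1.87)^i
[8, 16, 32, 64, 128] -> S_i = 8*2^i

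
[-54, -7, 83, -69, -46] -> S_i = Random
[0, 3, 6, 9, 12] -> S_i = 0 + 3*i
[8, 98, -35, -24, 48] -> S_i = Random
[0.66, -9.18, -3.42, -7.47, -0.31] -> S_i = Random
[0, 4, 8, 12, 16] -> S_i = 0 + 4*i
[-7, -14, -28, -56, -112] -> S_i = -7*2^i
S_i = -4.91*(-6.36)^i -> [-4.91, 31.23, -198.61, 1263.14, -8033.6]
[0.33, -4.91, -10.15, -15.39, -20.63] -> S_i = 0.33 + -5.24*i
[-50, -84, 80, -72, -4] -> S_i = Random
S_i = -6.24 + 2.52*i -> [-6.24, -3.72, -1.2, 1.32, 3.84]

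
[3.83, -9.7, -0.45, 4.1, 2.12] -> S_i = Random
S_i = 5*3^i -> [5, 15, 45, 135, 405]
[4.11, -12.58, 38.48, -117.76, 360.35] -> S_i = 4.11*(-3.06)^i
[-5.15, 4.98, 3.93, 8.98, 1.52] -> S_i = Random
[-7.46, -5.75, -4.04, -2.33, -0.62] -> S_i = -7.46 + 1.71*i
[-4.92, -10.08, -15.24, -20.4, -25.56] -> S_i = -4.92 + -5.16*i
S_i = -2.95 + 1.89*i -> [-2.95, -1.06, 0.83, 2.72, 4.61]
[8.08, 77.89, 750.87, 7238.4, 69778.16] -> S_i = 8.08*9.64^i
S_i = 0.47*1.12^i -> [0.47, 0.53, 0.59, 0.66, 0.74]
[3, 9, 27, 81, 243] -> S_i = 3*3^i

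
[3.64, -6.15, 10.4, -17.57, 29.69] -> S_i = 3.64*(-1.69)^i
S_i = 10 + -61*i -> [10, -51, -112, -173, -234]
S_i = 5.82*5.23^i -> [5.82, 30.44, 159.19, 832.58, 4354.41]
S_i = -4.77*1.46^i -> [-4.77, -6.96, -10.17, -14.84, -21.67]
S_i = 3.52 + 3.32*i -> [3.52, 6.84, 10.16, 13.48, 16.8]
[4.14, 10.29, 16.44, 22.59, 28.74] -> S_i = 4.14 + 6.15*i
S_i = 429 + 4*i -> [429, 433, 437, 441, 445]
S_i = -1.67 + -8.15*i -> [-1.67, -9.82, -17.97, -26.12, -34.27]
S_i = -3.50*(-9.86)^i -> [-3.5, 34.51, -340.27, 3355.05, -33080.78]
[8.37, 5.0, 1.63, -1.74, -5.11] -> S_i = 8.37 + -3.37*i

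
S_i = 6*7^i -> [6, 42, 294, 2058, 14406]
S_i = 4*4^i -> [4, 16, 64, 256, 1024]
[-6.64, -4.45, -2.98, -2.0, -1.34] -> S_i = -6.64*0.67^i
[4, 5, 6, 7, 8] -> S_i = 4 + 1*i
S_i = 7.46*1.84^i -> [7.46, 13.73, 25.26, 46.47, 85.51]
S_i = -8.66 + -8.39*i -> [-8.66, -17.05, -25.44, -33.83, -42.22]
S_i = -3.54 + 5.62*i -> [-3.54, 2.08, 7.7, 13.32, 18.94]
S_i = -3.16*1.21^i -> [-3.16, -3.82, -4.63, -5.6, -6.77]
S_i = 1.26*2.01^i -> [1.26, 2.53, 5.09, 10.23, 20.57]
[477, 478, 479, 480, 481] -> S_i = 477 + 1*i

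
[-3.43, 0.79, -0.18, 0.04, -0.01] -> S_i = -3.43*(-0.23)^i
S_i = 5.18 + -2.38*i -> [5.18, 2.8, 0.42, -1.96, -4.34]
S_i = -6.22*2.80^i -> [-6.22, -17.42, -48.76, -136.54, -382.32]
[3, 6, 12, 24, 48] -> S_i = 3*2^i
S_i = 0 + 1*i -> [0, 1, 2, 3, 4]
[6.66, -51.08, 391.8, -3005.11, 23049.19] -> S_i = 6.66*(-7.67)^i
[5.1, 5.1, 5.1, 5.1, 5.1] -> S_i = 5.10 + -0.00*i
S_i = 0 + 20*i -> [0, 20, 40, 60, 80]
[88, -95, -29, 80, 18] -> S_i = Random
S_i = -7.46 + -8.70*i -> [-7.46, -16.16, -24.86, -33.56, -42.26]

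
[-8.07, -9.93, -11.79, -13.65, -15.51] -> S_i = -8.07 + -1.86*i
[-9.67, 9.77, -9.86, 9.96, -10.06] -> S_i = -9.67*(-1.01)^i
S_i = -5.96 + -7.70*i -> [-5.96, -13.66, -21.36, -29.06, -36.76]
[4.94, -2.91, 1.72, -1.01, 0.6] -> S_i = 4.94*(-0.59)^i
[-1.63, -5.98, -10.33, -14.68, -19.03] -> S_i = -1.63 + -4.35*i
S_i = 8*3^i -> [8, 24, 72, 216, 648]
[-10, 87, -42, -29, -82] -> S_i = Random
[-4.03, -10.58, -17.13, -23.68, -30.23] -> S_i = -4.03 + -6.55*i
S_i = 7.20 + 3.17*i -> [7.2, 10.37, 13.54, 16.71, 19.88]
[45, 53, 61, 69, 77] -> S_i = 45 + 8*i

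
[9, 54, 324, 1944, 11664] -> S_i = 9*6^i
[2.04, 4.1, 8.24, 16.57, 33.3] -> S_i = 2.04*2.01^i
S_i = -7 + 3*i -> [-7, -4, -1, 2, 5]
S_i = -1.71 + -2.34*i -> [-1.71, -4.05, -6.39, -8.73, -11.07]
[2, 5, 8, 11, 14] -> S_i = 2 + 3*i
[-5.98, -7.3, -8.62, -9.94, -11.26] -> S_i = -5.98 + -1.32*i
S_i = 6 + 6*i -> [6, 12, 18, 24, 30]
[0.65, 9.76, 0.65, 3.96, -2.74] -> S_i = Random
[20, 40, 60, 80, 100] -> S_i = 20 + 20*i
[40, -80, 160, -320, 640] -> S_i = 40*-2^i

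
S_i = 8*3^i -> [8, 24, 72, 216, 648]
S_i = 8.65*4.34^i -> [8.65, 37.54, 162.93, 707.11, 3068.85]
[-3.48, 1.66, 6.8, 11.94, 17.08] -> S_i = -3.48 + 5.14*i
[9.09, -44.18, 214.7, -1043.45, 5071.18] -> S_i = 9.09*(-4.86)^i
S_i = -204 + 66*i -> [-204, -138, -72, -6, 60]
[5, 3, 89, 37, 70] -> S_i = Random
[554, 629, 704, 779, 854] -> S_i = 554 + 75*i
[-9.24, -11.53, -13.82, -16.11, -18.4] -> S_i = -9.24 + -2.29*i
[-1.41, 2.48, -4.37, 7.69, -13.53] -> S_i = -1.41*(-1.76)^i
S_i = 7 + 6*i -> [7, 13, 19, 25, 31]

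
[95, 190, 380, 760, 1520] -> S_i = 95*2^i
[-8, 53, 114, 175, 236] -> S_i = -8 + 61*i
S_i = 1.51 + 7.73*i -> [1.51, 9.24, 16.97, 24.7, 32.43]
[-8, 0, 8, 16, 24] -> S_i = -8 + 8*i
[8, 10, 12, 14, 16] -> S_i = 8 + 2*i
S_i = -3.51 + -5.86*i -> [-3.51, -9.37, -15.23, -21.09, -26.95]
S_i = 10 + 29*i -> [10, 39, 68, 97, 126]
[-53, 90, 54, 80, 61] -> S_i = Random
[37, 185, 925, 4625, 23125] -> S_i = 37*5^i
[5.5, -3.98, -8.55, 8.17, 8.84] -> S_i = Random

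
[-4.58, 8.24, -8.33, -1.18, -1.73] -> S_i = Random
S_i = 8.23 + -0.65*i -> [8.23, 7.58, 6.93, 6.28, 5.63]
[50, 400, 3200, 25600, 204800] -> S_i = 50*8^i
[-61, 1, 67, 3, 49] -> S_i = Random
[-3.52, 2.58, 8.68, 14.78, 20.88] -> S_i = -3.52 + 6.10*i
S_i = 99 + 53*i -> [99, 152, 205, 258, 311]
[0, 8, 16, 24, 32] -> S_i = 0 + 8*i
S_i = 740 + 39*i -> [740, 779, 818, 857, 896]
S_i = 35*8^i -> [35, 280, 2240, 17920, 143360]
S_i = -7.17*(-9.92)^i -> [-7.17, 71.13, -705.57, 6999.29, -69432.99]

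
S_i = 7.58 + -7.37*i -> [7.58, 0.21, -7.16, -14.53, -21.9]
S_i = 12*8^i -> [12, 96, 768, 6144, 49152]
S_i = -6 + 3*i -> [-6, -3, 0, 3, 6]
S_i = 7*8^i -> [7, 56, 448, 3584, 28672]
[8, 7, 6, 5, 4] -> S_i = 8 + -1*i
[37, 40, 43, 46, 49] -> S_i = 37 + 3*i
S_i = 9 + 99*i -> [9, 108, 207, 306, 405]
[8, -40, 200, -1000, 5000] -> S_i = 8*-5^i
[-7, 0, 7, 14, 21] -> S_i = -7 + 7*i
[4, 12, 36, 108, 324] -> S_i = 4*3^i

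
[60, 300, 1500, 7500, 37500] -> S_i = 60*5^i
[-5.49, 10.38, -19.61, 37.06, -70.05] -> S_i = -5.49*(-1.89)^i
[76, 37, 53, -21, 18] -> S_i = Random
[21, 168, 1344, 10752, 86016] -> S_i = 21*8^i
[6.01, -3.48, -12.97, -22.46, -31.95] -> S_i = 6.01 + -9.49*i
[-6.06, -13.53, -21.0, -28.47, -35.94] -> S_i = -6.06 + -7.47*i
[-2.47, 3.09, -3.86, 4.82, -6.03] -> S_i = -2.47*(-1.25)^i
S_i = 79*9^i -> [79, 711, 6399, 57591, 518319]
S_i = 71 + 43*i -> [71, 114, 157, 200, 243]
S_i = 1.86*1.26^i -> [1.86, 2.34, 2.95, 3.72, 4.69]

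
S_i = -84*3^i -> [-84, -252, -756, -2268, -6804]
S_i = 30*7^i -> [30, 210, 1470, 10290, 72030]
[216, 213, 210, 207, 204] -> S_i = 216 + -3*i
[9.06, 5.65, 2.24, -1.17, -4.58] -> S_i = 9.06 + -3.41*i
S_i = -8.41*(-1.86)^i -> [-8.41, 15.64, -29.1, 54.12, -100.66]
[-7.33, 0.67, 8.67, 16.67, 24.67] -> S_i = -7.33 + 8.00*i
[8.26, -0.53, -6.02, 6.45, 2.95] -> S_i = Random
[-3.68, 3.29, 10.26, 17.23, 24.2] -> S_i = -3.68 + 6.97*i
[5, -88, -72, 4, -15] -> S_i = Random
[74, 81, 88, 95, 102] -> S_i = 74 + 7*i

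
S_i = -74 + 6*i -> [-74, -68, -62, -56, -50]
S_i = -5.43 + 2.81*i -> [-5.43, -2.62, 0.19, 3.0, 5.81]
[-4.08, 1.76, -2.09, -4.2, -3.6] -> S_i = Random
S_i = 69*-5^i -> [69, -345, 1725, -8625, 43125]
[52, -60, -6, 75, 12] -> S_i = Random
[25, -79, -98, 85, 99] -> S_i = Random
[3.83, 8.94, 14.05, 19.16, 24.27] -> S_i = 3.83 + 5.11*i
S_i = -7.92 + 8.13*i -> [-7.92, 0.21, 8.34, 16.47, 24.6]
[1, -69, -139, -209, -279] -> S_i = 1 + -70*i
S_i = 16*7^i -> [16, 112, 784, 5488, 38416]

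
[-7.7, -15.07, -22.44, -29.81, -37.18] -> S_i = -7.70 + -7.37*i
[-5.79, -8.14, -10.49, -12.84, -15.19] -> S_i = -5.79 + -2.35*i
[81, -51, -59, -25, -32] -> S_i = Random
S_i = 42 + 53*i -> [42, 95, 148, 201, 254]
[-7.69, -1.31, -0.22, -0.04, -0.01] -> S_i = -7.69*0.17^i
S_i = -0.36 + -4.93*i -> [-0.36, -5.29, -10.22, -15.15, -20.08]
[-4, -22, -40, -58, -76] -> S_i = -4 + -18*i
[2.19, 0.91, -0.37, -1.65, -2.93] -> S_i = 2.19 + -1.28*i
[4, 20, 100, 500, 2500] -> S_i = 4*5^i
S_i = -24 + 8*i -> [-24, -16, -8, 0, 8]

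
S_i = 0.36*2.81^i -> [0.36, 1.01, 2.84, 7.99, 22.45]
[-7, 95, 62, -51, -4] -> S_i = Random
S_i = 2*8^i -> [2, 16, 128, 1024, 8192]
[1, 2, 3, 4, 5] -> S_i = 1 + 1*i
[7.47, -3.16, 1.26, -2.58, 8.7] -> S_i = Random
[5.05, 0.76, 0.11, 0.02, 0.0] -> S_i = 5.05*0.15^i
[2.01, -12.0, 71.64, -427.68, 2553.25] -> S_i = 2.01*(-5.97)^i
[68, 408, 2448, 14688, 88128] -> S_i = 68*6^i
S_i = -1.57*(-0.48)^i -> [-1.57, 0.75, -0.36, 0.17, -0.08]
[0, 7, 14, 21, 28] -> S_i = 0 + 7*i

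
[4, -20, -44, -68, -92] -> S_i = 4 + -24*i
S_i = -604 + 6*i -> [-604, -598, -592, -586, -580]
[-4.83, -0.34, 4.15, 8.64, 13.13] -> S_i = -4.83 + 4.49*i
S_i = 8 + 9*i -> [8, 17, 26, 35, 44]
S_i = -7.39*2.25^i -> [-7.39, -16.63, -37.41, -84.18, -189.4]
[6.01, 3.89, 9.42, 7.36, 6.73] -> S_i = Random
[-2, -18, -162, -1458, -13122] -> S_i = -2*9^i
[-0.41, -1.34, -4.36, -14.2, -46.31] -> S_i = -0.41*3.26^i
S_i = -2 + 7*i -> [-2, 5, 12, 19, 26]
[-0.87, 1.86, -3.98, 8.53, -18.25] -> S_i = -0.87*(-2.14)^i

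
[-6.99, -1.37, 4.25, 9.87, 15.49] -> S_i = -6.99 + 5.62*i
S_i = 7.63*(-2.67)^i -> [7.63, -20.37, 54.39, -145.23, 387.77]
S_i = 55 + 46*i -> [55, 101, 147, 193, 239]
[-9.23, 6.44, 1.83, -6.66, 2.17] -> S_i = Random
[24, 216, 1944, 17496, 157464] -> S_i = 24*9^i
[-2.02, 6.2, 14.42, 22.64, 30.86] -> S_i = -2.02 + 8.22*i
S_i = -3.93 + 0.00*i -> [-3.93, -3.93, -3.93, -3.93, -3.93]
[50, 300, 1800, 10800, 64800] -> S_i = 50*6^i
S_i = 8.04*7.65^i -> [8.04, 61.51, 470.52, 3599.48, 27536.06]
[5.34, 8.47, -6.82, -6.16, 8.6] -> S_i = Random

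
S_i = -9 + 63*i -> [-9, 54, 117, 180, 243]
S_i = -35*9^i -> [-35, -315, -2835, -25515, -229635]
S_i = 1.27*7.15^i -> [1.27, 9.08, 64.93, 464.22, 3319.16]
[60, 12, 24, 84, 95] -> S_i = Random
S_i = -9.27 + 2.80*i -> [-9.27, -6.47, -3.67, -0.87, 1.93]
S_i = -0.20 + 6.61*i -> [-0.2, 6.41, 13.02, 19.63, 26.24]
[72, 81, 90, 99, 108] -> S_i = 72 + 9*i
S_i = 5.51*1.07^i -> [5.51, 5.9, 6.31, 6.75, 7.22]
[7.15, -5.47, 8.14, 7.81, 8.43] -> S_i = Random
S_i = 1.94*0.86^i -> [1.94, 1.67, 1.43, 1.23, 1.06]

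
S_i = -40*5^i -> [-40, -200, -1000, -5000, -25000]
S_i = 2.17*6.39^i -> [2.17, 13.87, 88.61, 566.19, 3617.96]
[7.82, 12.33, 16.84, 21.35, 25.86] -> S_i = 7.82 + 4.51*i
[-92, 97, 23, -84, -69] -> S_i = Random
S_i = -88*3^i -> [-88, -264, -792, -2376, -7128]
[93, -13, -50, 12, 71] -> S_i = Random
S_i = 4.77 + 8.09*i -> [4.77, 12.86, 20.95, 29.04, 37.13]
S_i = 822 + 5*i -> [822, 827, 832, 837, 842]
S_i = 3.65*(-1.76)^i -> [3.65, -6.42, 11.31, -19.9, 35.02]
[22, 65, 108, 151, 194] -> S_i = 22 + 43*i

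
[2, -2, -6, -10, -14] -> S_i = 2 + -4*i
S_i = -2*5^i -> [-2, -10, -50, -250, -1250]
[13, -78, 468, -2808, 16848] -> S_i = 13*-6^i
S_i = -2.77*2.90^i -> [-2.77, -8.03, -23.3, -67.56, -195.92]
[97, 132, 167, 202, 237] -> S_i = 97 + 35*i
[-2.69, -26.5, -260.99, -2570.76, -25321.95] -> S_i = -2.69*9.85^i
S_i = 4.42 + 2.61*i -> [4.42, 7.03, 9.64, 12.25, 14.86]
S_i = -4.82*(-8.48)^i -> [-4.82, 40.87, -346.61, 2939.24, -24924.73]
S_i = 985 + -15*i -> [985, 970, 955, 940, 925]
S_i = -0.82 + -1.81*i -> [-0.82, -2.63, -4.44, -6.25, -8.06]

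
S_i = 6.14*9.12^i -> [6.14, 56.0, 510.69, 4657.5, 42476.4]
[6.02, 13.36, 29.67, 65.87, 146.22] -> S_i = 6.02*2.22^i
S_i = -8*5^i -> [-8, -40, -200, -1000, -5000]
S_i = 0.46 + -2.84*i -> [0.46, -2.38, -5.22, -8.06, -10.9]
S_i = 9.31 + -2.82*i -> [9.31, 6.49, 3.67, 0.85, -1.97]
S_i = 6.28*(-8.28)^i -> [6.28, -52.0, 430.55, -3564.93, 29517.6]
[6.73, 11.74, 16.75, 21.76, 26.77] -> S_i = 6.73 + 5.01*i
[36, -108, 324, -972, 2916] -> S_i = 36*-3^i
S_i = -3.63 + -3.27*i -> [-3.63, -6.9, -10.17, -13.44, -16.71]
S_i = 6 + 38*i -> [6, 44, 82, 120, 158]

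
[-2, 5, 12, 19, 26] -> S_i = -2 + 7*i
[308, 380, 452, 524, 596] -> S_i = 308 + 72*i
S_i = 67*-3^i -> [67, -201, 603, -1809, 5427]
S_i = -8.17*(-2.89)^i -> [-8.17, 23.61, -68.24, 197.2, -569.92]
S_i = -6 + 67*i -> [-6, 61, 128, 195, 262]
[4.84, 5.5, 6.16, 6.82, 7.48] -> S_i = 4.84 + 0.66*i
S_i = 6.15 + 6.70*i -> [6.15, 12.85, 19.55, 26.25, 32.95]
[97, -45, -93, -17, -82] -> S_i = Random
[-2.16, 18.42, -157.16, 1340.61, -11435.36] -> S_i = -2.16*(-8.53)^i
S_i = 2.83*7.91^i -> [2.83, 22.39, 177.07, 1400.61, 11078.79]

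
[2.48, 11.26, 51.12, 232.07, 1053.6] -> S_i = 2.48*4.54^i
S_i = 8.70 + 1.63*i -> [8.7, 10.33, 11.96, 13.59, 15.22]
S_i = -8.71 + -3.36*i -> [-8.71, -12.07, -15.43, -18.79, -22.15]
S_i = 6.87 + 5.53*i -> [6.87, 12.4, 17.93, 23.46, 28.99]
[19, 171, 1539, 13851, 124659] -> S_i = 19*9^i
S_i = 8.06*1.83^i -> [8.06, 14.75, 26.99, 49.4, 90.39]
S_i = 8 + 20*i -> [8, 28, 48, 68, 88]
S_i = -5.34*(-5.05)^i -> [-5.34, 26.97, -136.18, 687.73, -3473.02]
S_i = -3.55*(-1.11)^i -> [-3.55, 3.94, -4.37, 4.86, -5.39]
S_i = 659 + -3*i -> [659, 656, 653, 650, 647]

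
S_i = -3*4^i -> [-3, -12, -48, -192, -768]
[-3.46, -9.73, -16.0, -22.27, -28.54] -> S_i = -3.46 + -6.27*i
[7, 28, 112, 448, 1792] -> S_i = 7*4^i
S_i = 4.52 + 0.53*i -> [4.52, 5.05, 5.58, 6.11, 6.64]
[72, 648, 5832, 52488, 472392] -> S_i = 72*9^i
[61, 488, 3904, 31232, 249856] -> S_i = 61*8^i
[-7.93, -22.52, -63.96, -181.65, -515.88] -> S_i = -7.93*2.84^i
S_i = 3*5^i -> [3, 15, 75, 375, 1875]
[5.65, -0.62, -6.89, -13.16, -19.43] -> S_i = 5.65 + -6.27*i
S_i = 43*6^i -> [43, 258, 1548, 9288, 55728]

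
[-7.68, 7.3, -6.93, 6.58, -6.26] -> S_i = -7.68*(-0.95)^i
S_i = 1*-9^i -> [1, -9, 81, -729, 6561]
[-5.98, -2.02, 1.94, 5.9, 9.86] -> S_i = -5.98 + 3.96*i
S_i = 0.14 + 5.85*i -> [0.14, 5.99, 11.84, 17.69, 23.54]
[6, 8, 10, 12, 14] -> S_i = 6 + 2*i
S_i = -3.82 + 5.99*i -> [-3.82, 2.17, 8.16, 14.15, 20.14]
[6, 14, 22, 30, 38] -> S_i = 6 + 8*i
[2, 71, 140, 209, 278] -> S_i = 2 + 69*i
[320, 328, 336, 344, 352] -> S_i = 320 + 8*i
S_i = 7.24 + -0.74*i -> [7.24, 6.5, 5.76, 5.02, 4.28]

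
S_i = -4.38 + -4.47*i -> [-4.38, -8.85, -13.32, -17.79, -22.26]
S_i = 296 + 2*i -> [296, 298, 300, 302, 304]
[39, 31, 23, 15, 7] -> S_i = 39 + -8*i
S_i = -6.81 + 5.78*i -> [-6.81, -1.03, 4.75, 10.53, 16.31]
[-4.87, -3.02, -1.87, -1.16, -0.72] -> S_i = -4.87*0.62^i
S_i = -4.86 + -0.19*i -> [-4.86, -5.05, -5.24, -5.43, -5.62]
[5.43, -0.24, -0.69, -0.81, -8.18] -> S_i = Random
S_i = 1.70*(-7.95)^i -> [1.7, -13.52, 107.44, -854.18, 6790.75]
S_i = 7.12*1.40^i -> [7.12, 9.97, 13.96, 19.54, 27.35]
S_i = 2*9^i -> [2, 18, 162, 1458, 13122]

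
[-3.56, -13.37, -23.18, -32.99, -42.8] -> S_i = -3.56 + -9.81*i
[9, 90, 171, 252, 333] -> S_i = 9 + 81*i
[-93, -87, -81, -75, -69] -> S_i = -93 + 6*i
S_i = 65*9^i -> [65, 585, 5265, 47385, 426465]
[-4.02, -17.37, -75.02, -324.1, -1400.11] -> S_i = -4.02*4.32^i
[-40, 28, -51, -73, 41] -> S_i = Random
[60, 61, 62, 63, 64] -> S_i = 60 + 1*i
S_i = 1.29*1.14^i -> [1.29, 1.47, 1.68, 1.91, 2.18]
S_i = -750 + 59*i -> [-750, -691, -632, -573, -514]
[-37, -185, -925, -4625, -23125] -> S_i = -37*5^i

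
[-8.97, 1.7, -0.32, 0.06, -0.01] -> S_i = -8.97*(-0.19)^i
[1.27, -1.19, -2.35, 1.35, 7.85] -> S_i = Random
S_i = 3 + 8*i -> [3, 11, 19, 27, 35]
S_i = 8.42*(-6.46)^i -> [8.42, -54.39, 351.38, -2269.92, 14663.65]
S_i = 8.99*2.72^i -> [8.99, 24.45, 66.51, 180.91, 492.08]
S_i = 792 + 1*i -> [792, 793, 794, 795, 796]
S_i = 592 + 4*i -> [592, 596, 600, 604, 608]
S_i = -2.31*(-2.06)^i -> [-2.31, 4.76, -9.8, 20.19, -41.6]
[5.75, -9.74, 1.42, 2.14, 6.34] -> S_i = Random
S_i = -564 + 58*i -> [-564, -506, -448, -390, -332]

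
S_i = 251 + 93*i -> [251, 344, 437, 530, 623]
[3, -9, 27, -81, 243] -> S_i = 3*-3^i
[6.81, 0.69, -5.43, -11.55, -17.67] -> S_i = 6.81 + -6.12*i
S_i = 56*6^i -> [56, 336, 2016, 12096, 72576]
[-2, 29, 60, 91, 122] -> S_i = -2 + 31*i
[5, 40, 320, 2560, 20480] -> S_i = 5*8^i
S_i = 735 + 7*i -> [735, 742, 749, 756, 763]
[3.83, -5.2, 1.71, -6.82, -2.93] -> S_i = Random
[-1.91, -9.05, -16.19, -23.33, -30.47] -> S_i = -1.91 + -7.14*i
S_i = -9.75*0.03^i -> [-9.75, -0.29, -0.01, -0.0, -0.0]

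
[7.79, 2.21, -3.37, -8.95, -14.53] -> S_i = 7.79 + -5.58*i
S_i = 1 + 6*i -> [1, 7, 13, 19, 25]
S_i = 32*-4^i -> [32, -128, 512, -2048, 8192]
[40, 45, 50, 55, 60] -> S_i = 40 + 5*i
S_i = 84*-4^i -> [84, -336, 1344, -5376, 21504]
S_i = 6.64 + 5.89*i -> [6.64, 12.53, 18.42, 24.31, 30.2]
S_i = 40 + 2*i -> [40, 42, 44, 46, 48]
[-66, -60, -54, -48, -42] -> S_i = -66 + 6*i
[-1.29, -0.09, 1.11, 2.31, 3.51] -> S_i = -1.29 + 1.20*i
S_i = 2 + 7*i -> [2, 9, 16, 23, 30]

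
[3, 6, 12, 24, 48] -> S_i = 3*2^i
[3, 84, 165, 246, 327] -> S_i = 3 + 81*i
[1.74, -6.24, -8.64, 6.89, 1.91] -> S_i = Random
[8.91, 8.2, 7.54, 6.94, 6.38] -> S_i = 8.91*0.92^i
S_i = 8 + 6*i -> [8, 14, 20, 26, 32]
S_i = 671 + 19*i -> [671, 690, 709, 728, 747]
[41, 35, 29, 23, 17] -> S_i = 41 + -6*i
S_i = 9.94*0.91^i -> [9.94, 9.05, 8.23, 7.49, 6.82]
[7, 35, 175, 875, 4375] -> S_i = 7*5^i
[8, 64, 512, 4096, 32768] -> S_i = 8*8^i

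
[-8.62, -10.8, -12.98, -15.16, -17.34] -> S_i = -8.62 + -2.18*i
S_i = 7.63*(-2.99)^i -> [7.63, -22.81, 68.21, -203.96, 609.83]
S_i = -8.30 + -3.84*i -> [-8.3, -12.14, -15.98, -19.82, -23.66]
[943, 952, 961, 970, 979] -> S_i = 943 + 9*i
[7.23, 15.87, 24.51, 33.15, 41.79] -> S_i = 7.23 + 8.64*i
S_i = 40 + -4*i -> [40, 36, 32, 28, 24]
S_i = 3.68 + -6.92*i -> [3.68, -3.24, -10.16, -17.08, -24.0]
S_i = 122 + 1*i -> [122, 123, 124, 125, 126]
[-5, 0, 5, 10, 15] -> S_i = -5 + 5*i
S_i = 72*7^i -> [72, 504, 3528, 24696, 172872]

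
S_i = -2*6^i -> [-2, -12, -72, -432, -2592]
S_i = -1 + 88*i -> [-1, 87, 175, 263, 351]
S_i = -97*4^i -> [-97, -388, -1552, -6208, -24832]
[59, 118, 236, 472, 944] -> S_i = 59*2^i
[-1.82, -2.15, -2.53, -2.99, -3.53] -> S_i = -1.82*1.18^i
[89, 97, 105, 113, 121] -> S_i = 89 + 8*i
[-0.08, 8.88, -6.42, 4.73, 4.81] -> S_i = Random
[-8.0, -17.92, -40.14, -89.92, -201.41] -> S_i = -8.00*2.24^i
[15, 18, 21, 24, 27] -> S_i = 15 + 3*i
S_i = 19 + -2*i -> [19, 17, 15, 13, 11]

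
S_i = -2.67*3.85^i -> [-2.67, -10.28, -39.58, -152.37, -586.62]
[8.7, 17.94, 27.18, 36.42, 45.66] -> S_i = 8.70 + 9.24*i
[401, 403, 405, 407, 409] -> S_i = 401 + 2*i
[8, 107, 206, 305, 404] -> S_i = 8 + 99*i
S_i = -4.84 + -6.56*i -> [-4.84, -11.4, -17.96, -24.52, -31.08]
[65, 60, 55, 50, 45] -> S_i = 65 + -5*i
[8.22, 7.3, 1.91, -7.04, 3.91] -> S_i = Random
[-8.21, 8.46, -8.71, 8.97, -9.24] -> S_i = -8.21*(-1.03)^i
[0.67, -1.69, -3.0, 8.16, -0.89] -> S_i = Random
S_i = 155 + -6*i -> [155, 149, 143, 137, 131]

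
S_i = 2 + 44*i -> [2, 46, 90, 134, 178]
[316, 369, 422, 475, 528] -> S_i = 316 + 53*i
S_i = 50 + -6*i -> [50, 44, 38, 32, 26]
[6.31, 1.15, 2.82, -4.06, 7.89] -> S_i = Random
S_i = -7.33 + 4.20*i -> [-7.33, -3.13, 1.07, 5.27, 9.47]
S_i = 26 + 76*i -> [26, 102, 178, 254, 330]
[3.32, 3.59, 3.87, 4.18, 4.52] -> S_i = 3.32*1.08^i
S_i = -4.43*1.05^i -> [-4.43, -4.65, -4.88, -5.13, -5.38]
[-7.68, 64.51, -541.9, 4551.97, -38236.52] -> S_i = -7.68*(-8.40)^i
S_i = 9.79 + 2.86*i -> [9.79, 12.65, 15.51, 18.37, 21.23]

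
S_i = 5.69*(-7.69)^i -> [5.69, -43.76, 336.48, -2587.57, 19898.38]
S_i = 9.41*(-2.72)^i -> [9.41, -25.6, 69.62, -189.36, 515.07]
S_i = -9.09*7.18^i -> [-9.09, -65.27, -468.61, -3364.63, -24158.04]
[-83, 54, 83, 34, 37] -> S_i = Random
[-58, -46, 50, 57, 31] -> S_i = Random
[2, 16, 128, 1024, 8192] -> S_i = 2*8^i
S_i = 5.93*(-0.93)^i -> [5.93, -5.51, 5.13, -4.77, 4.44]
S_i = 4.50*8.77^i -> [4.5, 39.46, 346.11, 3035.37, 26620.17]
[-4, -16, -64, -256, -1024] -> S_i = -4*4^i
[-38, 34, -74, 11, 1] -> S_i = Random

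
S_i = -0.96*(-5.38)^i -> [-0.96, 5.16, -27.79, 149.49, -804.27]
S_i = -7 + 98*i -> [-7, 91, 189, 287, 385]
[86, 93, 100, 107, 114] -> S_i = 86 + 7*i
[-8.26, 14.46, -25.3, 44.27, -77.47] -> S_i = -8.26*(-1.75)^i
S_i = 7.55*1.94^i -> [7.55, 14.65, 28.42, 55.13, 106.94]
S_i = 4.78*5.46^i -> [4.78, 26.1, 142.5, 778.05, 4248.14]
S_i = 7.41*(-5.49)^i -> [7.41, -40.68, 223.34, -1226.13, 6731.43]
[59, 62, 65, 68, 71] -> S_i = 59 + 3*i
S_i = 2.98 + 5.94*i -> [2.98, 8.92, 14.86, 20.8, 26.74]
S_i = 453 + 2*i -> [453, 455, 457, 459, 461]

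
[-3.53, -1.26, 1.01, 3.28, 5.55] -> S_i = -3.53 + 2.27*i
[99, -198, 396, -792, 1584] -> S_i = 99*-2^i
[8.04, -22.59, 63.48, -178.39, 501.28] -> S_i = 8.04*(-2.81)^i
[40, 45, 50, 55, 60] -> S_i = 40 + 5*i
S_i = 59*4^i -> [59, 236, 944, 3776, 15104]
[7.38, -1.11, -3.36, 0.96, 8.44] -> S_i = Random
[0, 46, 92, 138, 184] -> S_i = 0 + 46*i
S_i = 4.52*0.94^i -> [4.52, 4.25, 3.99, 3.75, 3.53]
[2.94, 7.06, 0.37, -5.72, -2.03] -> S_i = Random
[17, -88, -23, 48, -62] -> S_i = Random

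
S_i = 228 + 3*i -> [228, 231, 234, 237, 240]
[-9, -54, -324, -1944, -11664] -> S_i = -9*6^i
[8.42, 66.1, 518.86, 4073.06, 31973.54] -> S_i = 8.42*7.85^i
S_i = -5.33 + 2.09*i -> [-5.33, -3.24, -1.15, 0.94, 3.03]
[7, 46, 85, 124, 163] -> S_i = 7 + 39*i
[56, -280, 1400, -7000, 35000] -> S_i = 56*-5^i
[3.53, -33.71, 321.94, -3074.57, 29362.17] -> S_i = 3.53*(-9.55)^i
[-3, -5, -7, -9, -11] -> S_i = -3 + -2*i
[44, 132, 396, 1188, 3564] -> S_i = 44*3^i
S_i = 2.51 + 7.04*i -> [2.51, 9.55, 16.59, 23.63, 30.67]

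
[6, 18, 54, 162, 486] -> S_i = 6*3^i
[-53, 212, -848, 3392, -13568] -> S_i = -53*-4^i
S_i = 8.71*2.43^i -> [8.71, 21.17, 51.43, 124.98, 303.7]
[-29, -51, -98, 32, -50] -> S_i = Random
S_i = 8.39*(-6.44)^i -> [8.39, -54.03, 347.96, -2240.88, 14431.3]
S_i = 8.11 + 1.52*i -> [8.11, 9.63, 11.15, 12.67, 14.19]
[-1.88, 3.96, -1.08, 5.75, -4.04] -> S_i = Random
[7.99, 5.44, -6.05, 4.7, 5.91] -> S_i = Random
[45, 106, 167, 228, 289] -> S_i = 45 + 61*i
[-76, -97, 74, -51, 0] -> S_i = Random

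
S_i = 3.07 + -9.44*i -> [3.07, -6.37, -15.81, -25.25, -34.69]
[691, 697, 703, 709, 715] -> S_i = 691 + 6*i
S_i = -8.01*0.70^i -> [-8.01, -5.61, -3.92, -2.75, -1.92]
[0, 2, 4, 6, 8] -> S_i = 0 + 2*i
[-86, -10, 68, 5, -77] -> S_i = Random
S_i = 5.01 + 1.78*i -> [5.01, 6.79, 8.57, 10.35, 12.13]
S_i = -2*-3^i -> [-2, 6, -18, 54, -162]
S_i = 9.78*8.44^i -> [9.78, 82.54, 696.66, 5879.85, 49625.93]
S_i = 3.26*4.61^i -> [3.26, 15.03, 69.28, 319.39, 1472.38]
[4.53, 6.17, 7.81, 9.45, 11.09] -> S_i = 4.53 + 1.64*i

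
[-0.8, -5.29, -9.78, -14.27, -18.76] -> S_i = -0.80 + -4.49*i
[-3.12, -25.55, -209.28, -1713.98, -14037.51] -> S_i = -3.12*8.19^i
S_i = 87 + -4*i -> [87, 83, 79, 75, 71]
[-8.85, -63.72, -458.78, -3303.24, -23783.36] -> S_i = -8.85*7.20^i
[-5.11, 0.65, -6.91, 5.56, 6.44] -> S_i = Random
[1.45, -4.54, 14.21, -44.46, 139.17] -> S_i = 1.45*(-3.13)^i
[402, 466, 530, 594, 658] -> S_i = 402 + 64*i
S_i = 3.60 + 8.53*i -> [3.6, 12.13, 20.66, 29.19, 37.72]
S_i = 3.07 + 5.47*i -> [3.07, 8.54, 14.01, 19.48, 24.95]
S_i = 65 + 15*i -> [65, 80, 95, 110, 125]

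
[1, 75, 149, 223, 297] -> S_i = 1 + 74*i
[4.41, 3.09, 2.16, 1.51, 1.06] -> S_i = 4.41*0.70^i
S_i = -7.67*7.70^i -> [-7.67, -59.06, -454.75, -3501.61, -26962.38]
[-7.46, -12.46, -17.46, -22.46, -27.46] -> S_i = -7.46 + -5.00*i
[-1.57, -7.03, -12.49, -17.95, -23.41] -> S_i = -1.57 + -5.46*i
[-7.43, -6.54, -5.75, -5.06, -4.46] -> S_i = -7.43*0.88^i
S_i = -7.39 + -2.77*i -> [-7.39, -10.16, -12.93, -15.7, -18.47]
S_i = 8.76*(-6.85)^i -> [8.76, -60.01, 411.04, -2815.63, 19287.08]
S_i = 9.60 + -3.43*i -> [9.6, 6.17, 2.74, -0.69, -4.12]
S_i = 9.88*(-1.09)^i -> [9.88, -10.77, 11.74, -12.79, 13.95]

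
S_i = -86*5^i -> [-86, -430, -2150, -10750, -53750]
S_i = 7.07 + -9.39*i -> [7.07, -2.32, -11.71, -21.1, -30.49]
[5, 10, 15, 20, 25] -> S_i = 5 + 5*i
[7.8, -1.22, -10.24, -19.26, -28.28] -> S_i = 7.80 + -9.02*i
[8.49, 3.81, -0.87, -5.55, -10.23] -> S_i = 8.49 + -4.68*i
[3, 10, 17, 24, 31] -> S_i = 3 + 7*i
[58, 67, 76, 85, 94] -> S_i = 58 + 9*i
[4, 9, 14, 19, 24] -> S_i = 4 + 5*i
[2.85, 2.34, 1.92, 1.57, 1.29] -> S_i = 2.85*0.82^i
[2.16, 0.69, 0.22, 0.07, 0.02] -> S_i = 2.16*0.32^i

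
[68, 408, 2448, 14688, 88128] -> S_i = 68*6^i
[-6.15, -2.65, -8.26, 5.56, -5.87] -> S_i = Random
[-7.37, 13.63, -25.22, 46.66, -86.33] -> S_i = -7.37*(-1.85)^i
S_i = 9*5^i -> [9, 45, 225, 1125, 5625]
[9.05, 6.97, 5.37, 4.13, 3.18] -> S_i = 9.05*0.77^i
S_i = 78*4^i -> [78, 312, 1248, 4992, 19968]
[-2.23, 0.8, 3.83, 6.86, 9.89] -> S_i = -2.23 + 3.03*i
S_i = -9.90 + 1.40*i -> [-9.9, -8.5, -7.1, -5.7, -4.3]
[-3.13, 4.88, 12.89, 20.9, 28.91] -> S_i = -3.13 + 8.01*i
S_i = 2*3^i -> [2, 6, 18, 54, 162]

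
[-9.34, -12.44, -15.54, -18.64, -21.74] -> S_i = -9.34 + -3.10*i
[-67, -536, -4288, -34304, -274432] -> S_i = -67*8^i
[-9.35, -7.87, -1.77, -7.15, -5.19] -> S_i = Random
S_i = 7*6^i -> [7, 42, 252, 1512, 9072]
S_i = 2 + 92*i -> [2, 94, 186, 278, 370]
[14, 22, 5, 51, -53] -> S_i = Random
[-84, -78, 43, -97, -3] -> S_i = Random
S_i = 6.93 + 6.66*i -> [6.93, 13.59, 20.25, 26.91, 33.57]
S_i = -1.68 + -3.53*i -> [-1.68, -5.21, -8.74, -12.27, -15.8]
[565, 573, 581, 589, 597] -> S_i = 565 + 8*i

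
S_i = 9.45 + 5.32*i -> [9.45, 14.77, 20.09, 25.41, 30.73]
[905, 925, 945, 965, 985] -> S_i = 905 + 20*i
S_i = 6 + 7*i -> [6, 13, 20, 27, 34]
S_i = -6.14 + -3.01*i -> [-6.14, -9.15, -12.16, -15.17, -18.18]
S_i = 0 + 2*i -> [0, 2, 4, 6, 8]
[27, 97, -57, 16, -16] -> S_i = Random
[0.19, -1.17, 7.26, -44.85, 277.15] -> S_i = 0.19*(-6.18)^i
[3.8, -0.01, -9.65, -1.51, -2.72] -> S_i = Random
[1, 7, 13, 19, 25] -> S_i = 1 + 6*i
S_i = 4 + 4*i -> [4, 8, 12, 16, 20]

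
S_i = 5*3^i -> [5, 15, 45, 135, 405]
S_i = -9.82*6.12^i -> [-9.82, -60.1, -367.8, -2250.95, -13775.81]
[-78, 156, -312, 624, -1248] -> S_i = -78*-2^i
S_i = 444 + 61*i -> [444, 505, 566, 627, 688]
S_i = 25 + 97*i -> [25, 122, 219, 316, 413]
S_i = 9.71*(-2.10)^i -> [9.71, -20.39, 42.82, -89.92, 188.84]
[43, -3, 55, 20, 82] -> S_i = Random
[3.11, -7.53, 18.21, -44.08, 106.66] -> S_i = 3.11*(-2.42)^i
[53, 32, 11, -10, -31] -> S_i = 53 + -21*i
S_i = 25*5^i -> [25, 125, 625, 3125, 15625]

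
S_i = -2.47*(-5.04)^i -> [-2.47, 12.45, -62.74, 316.22, -1593.75]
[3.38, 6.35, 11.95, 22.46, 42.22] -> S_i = 3.38*1.88^i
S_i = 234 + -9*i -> [234, 225, 216, 207, 198]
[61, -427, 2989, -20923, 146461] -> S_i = 61*-7^i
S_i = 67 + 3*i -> [67, 70, 73, 76, 79]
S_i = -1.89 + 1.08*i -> [-1.89, -0.81, 0.27, 1.35, 2.43]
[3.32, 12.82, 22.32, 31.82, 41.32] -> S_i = 3.32 + 9.50*i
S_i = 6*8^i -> [6, 48, 384, 3072, 24576]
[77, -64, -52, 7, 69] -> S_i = Random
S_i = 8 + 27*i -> [8, 35, 62, 89, 116]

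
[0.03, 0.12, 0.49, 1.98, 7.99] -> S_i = 0.03*4.04^i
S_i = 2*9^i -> [2, 18, 162, 1458, 13122]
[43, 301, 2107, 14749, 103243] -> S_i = 43*7^i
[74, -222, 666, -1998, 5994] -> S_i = 74*-3^i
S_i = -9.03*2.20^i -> [-9.03, -19.87, -43.71, -96.15, -211.53]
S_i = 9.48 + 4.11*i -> [9.48, 13.59, 17.7, 21.81, 25.92]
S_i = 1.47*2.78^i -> [1.47, 4.09, 11.36, 31.58, 87.8]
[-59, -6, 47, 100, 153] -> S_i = -59 + 53*i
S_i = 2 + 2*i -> [2, 4, 6, 8, 10]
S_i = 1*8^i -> [1, 8, 64, 512, 4096]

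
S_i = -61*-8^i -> [-61, 488, -3904, 31232, -249856]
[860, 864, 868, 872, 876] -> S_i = 860 + 4*i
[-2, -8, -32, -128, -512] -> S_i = -2*4^i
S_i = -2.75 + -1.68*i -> [-2.75, -4.43, -6.11, -7.79, -9.47]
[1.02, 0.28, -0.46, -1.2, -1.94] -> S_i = 1.02 + -0.74*i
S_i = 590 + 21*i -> [590, 611, 632, 653, 674]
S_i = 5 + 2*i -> [5, 7, 9, 11, 13]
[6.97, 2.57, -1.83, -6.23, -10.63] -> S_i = 6.97 + -4.40*i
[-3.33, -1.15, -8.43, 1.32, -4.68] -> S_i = Random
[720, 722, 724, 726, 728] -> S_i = 720 + 2*i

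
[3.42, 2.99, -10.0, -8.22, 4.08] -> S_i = Random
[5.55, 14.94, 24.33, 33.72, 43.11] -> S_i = 5.55 + 9.39*i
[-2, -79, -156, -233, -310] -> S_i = -2 + -77*i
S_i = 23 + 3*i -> [23, 26, 29, 32, 35]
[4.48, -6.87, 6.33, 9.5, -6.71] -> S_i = Random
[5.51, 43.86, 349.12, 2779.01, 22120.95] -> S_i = 5.51*7.96^i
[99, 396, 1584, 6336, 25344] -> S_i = 99*4^i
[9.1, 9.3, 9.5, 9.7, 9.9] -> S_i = 9.10 + 0.20*i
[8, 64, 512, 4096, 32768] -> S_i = 8*8^i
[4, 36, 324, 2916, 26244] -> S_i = 4*9^i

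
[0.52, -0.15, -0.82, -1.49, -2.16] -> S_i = 0.52 + -0.67*i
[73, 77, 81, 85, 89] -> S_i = 73 + 4*i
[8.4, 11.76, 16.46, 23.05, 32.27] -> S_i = 8.40*1.40^i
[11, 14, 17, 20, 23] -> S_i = 11 + 3*i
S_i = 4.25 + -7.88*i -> [4.25, -3.63, -11.51, -19.39, -27.27]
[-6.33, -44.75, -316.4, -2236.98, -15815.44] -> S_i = -6.33*7.07^i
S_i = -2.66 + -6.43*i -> [-2.66, -9.09, -15.52, -21.95, -28.38]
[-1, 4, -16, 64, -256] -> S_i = -1*-4^i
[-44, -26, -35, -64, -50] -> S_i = Random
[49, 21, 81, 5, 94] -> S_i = Random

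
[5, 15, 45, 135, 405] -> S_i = 5*3^i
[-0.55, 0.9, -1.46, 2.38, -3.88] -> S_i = -0.55*(-1.63)^i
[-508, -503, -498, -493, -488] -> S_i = -508 + 5*i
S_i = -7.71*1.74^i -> [-7.71, -13.42, -23.34, -40.62, -70.67]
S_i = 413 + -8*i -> [413, 405, 397, 389, 381]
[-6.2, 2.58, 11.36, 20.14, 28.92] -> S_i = -6.20 + 8.78*i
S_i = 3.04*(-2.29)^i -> [3.04, -6.96, 15.94, -36.51, 83.6]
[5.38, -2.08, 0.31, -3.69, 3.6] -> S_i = Random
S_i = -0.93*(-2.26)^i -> [-0.93, 2.1, -4.75, 10.74, -24.26]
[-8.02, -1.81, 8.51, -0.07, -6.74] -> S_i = Random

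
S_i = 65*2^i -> [65, 130, 260, 520, 1040]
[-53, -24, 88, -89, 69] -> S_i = Random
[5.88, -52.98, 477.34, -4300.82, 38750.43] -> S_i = 5.88*(-9.01)^i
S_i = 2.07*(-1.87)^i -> [2.07, -3.87, 7.24, -13.54, 25.31]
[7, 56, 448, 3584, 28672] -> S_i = 7*8^i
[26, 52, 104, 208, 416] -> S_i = 26*2^i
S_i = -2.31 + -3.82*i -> [-2.31, -6.13, -9.95, -13.77, -17.59]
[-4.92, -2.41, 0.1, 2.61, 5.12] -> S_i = -4.92 + 2.51*i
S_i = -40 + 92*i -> [-40, 52, 144, 236, 328]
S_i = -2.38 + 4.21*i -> [-2.38, 1.83, 6.04, 10.25, 14.46]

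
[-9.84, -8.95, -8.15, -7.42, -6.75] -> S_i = -9.84*0.91^i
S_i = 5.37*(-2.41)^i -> [5.37, -12.94, 31.19, -75.17, 181.15]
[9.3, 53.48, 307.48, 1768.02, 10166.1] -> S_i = 9.30*5.75^i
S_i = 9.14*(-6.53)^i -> [9.14, -59.68, 389.74, -2544.99, 16618.77]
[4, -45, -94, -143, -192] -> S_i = 4 + -49*i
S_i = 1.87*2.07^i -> [1.87, 3.87, 8.01, 16.59, 34.33]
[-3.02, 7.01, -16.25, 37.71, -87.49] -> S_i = -3.02*(-2.32)^i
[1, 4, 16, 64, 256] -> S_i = 1*4^i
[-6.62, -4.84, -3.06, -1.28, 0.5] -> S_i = -6.62 + 1.78*i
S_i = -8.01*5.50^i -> [-8.01, -44.06, -242.3, -1332.66, -7329.65]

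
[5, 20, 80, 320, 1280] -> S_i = 5*4^i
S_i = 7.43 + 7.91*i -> [7.43, 15.34, 23.25, 31.16, 39.07]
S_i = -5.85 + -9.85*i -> [-5.85, -15.7, -25.55, -35.4, -45.25]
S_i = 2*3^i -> [2, 6, 18, 54, 162]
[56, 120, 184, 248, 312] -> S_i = 56 + 64*i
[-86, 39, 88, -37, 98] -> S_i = Random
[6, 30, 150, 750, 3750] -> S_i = 6*5^i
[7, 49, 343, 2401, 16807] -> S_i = 7*7^i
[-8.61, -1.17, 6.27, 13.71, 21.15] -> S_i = -8.61 + 7.44*i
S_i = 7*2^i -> [7, 14, 28, 56, 112]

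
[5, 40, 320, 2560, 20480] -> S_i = 5*8^i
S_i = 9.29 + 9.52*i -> [9.29, 18.81, 28.33, 37.85, 47.37]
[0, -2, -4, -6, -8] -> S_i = 0 + -2*i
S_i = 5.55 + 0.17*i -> [5.55, 5.72, 5.89, 6.06, 6.23]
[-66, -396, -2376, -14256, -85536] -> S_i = -66*6^i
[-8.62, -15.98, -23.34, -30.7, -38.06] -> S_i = -8.62 + -7.36*i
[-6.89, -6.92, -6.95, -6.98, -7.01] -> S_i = -6.89 + -0.03*i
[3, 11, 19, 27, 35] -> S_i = 3 + 8*i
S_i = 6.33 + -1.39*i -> [6.33, 4.94, 3.55, 2.16, 0.77]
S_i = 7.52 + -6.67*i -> [7.52, 0.85, -5.82, -12.49, -19.16]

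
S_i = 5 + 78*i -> [5, 83, 161, 239, 317]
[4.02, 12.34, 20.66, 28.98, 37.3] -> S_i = 4.02 + 8.32*i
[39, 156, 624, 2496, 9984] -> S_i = 39*4^i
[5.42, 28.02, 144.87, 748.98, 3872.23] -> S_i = 5.42*5.17^i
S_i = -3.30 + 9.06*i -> [-3.3, 5.76, 14.82, 23.88, 32.94]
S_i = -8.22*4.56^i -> [-8.22, -37.48, -170.92, -779.41, -3554.11]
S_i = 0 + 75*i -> [0, 75, 150, 225, 300]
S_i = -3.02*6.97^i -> [-3.02, -21.05, -146.71, -1022.6, -7127.51]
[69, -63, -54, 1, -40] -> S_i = Random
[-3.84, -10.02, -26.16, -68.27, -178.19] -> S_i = -3.84*2.61^i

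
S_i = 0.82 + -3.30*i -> [0.82, -2.48, -5.78, -9.08, -12.38]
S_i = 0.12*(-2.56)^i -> [0.12, -0.31, 0.79, -2.01, 5.15]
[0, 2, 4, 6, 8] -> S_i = 0 + 2*i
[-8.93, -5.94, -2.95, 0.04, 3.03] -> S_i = -8.93 + 2.99*i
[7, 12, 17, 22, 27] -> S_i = 7 + 5*i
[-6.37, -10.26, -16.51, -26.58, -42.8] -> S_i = -6.37*1.61^i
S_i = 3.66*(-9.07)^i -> [3.66, -33.2, 301.09, -2730.88, 24769.1]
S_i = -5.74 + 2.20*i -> [-5.74, -3.54, -1.34, 0.86, 3.06]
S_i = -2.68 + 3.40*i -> [-2.68, 0.72, 4.12, 7.52, 10.92]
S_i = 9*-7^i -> [9, -63, 441, -3087, 21609]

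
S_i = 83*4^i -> [83, 332, 1328, 5312, 21248]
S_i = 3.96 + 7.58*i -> [3.96, 11.54, 19.12, 26.7, 34.28]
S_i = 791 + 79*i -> [791, 870, 949, 1028, 1107]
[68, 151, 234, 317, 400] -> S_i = 68 + 83*i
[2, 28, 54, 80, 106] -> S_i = 2 + 26*i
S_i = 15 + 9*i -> [15, 24, 33, 42, 51]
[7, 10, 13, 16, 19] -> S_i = 7 + 3*i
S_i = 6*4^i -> [6, 24, 96, 384, 1536]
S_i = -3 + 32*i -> [-3, 29, 61, 93, 125]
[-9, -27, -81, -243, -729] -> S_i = -9*3^i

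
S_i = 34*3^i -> [34, 102, 306, 918, 2754]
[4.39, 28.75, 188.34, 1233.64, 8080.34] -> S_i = 4.39*6.55^i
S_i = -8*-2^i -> [-8, 16, -32, 64, -128]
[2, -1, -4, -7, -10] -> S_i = 2 + -3*i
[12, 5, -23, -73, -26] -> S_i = Random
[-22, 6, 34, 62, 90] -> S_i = -22 + 28*i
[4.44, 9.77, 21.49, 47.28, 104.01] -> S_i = 4.44*2.20^i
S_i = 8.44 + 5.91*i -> [8.44, 14.35, 20.26, 26.17, 32.08]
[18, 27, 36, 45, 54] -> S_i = 18 + 9*i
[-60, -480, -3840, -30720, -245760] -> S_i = -60*8^i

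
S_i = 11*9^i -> [11, 99, 891, 8019, 72171]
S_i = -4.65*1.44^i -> [-4.65, -6.7, -9.64, -13.88, -19.99]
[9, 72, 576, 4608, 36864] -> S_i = 9*8^i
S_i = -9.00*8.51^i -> [-9.0, -76.59, -651.78, -5546.66, -47202.04]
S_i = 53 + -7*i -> [53, 46, 39, 32, 25]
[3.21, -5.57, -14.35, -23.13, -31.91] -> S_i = 3.21 + -8.78*i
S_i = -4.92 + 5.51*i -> [-4.92, 0.59, 6.1, 11.61, 17.12]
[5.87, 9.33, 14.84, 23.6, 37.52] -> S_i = 5.87*1.59^i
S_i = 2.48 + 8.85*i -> [2.48, 11.33, 20.18, 29.03, 37.88]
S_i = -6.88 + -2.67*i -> [-6.88, -9.55, -12.22, -14.89, -17.56]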